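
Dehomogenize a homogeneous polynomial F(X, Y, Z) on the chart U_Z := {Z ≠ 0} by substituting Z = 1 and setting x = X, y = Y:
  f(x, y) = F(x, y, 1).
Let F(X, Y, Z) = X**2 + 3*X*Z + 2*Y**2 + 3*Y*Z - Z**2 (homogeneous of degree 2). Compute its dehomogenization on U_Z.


f(x, y) = x**2 + 3*x + 2*y**2 + 3*y - 1

On U_Z we set Z = 1. Each monomial c·X^i·Y^j·Z^k in F becomes c·x^i·y^j·1^k = c·x^i·y^j.
Substituting Z = 1: F(X, Y, 1) = x**2 + 3*x + 2*y**2 + 3*y - 1.
Note: deg(f) ≤ deg(F) = 2; strict inequality happens when F is divisible by Z (lost terms).


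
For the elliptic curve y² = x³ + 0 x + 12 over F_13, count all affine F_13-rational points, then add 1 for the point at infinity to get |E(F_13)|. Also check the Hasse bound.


Affine points = {(0, 5), (0, 8), (1, 0), (3, 0), (7, 2), (7, 11), (8, 2), (8, 11), (9, 0), (11, 2), (11, 11)}; affine count = 11; |E(F_13)| = 12.

Discriminant check: Δ ∝ 4a³ + 27b² = 4·0³ + 27·12² = 4·0 + 27·144 ≡ 1 (mod 13). Nonzero ⇒ E is nonsingular.
For each x ∈ F_13, compute rhs = x³ + 0·x + 12 mod 13, then count y ∈ F_13 with y² ≡ rhs.
  x = 0: rhs = 12, matching y values: 5, 8 (2 points).
  x = 1: rhs = 0, matching y values: 0 (1 points).
  x = 2: rhs = 7, matching y values: none (0 points).
  x = 3: rhs = 0, matching y values: 0 (1 points).
  x = 4: rhs = 11, matching y values: none (0 points).
  x = 5: rhs = 7, matching y values: none (0 points).
  x = 6: rhs = 7, matching y values: none (0 points).
  x = 7: rhs = 4, matching y values: 2, 11 (2 points).
  x = 8: rhs = 4, matching y values: 2, 11 (2 points).
  x = 9: rhs = 0, matching y values: 0 (1 points).
  x = 10: rhs = 11, matching y values: none (0 points).
  x = 11: rhs = 4, matching y values: 2, 11 (2 points).
  x = 12: rhs = 11, matching y values: none (0 points).
Total affine count: 11.
Full point count |E(F_13)| = 11 + 1 = 12.
Hasse bound: |12 − (13+1)| = |-2| = 2 ≤ 2√13 ≈ 7.2111 ✓.


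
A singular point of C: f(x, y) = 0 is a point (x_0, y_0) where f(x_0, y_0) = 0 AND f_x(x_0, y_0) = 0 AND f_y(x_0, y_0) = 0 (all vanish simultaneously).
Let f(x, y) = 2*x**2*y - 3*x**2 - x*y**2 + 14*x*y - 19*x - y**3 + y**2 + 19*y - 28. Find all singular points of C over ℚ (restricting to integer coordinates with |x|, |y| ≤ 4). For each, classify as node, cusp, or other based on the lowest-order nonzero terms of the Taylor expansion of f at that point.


Singular points: {(-3, 1)}; classification: node.

Compute partial derivatives:
  f_x = 4*x*y - 6*x - y**2 + 14*y - 19.
  f_y = 2*x**2 - 2*x*y + 14*x - 3*y**2 + 2*y + 19.
Scan x_0 ∈ {−4, ..., 4}. For each x_0, f_y(x_0, y) is a polynomial in y; find its integer roots y ∈ {−4, ..., 4}, then test f_x and f at those candidates.
  x = -4: f_y(-4, y) = -3*y**2 + 10*y - 5; no integer root y with |y| ≤ 4.
  x = -3: f_y(-3, y) = -3*y**2 + 8*y - 5; vanishes at y ∈ {1}. (-3, 1): f_x = 0, f = 0 — SINGULAR.
  x = -2: f_y(-2, y) = -3*y**2 + 6*y - 1; no integer root y with |y| ≤ 4.
  x = -1: f_y(-1, y) = -3*y**2 + 4*y + 7; vanishes at y ∈ {-1}. (-1, -1): f_x = -24 ≠ 0.
  x = 0: f_y(0, y) = -3*y**2 + 2*y + 19; no integer root y with |y| ≤ 4.
  x = 1: f_y(1, y) = 35 - 3*y**2; no integer root y with |y| ≤ 4.
  x = 2: f_y(2, y) = -3*y**2 - 2*y + 55; no integer root y with |y| ≤ 4.
  x = 3: f_y(3, y) = -3*y**2 - 4*y + 79; no integer root y with |y| ≤ 4.
  x = 4: f_y(4, y) = -3*y**2 - 6*y + 107; no integer root y with |y| ≤ 4.
Only singular point on the grid: (-3, 1).
Classify: substitute x = -3 + u, y = 1 + v and expand: f = 2*u**2*v - u**2 - u*v**2 - v**3 + v**2.
No constant or linear terms (consistent with a singular point). Quadratic part: -u**2 + v**2. Cubic part: 2*u**2*v - u*v**2 - v**3.
The quadratic part v**2 - u**2 = (v − u)(v + u) splits into two distinct linear factors, so there are two distinct tangent lines y − 1 = ±(x − -3) — this is a node (ordinary double point).
Classification: node.


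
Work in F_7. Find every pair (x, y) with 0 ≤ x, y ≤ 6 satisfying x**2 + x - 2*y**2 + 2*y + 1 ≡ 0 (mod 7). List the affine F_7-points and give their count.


Affine F_7-points: {(1, 4), (2, 0), (2, 1), (4, 0), (4, 1), (5, 4)}; count = 6.

For each of the 49 pairs (x, y) ∈ F_7², evaluate f(x, y) mod 7. Record the zeros.
  x = 0: [0↦1, 1↦1, 2↦4, 3↦3, 4↦5, 5↦3, 6↦4]  zeros at y ∈ ∅
  x = 1: [0↦3, 1↦3, 2↦6, 3↦5, 4↦0, 5↦5, 6↦6]  zeros at y ∈ {4}
  x = 2: [0↦0, 1↦0, 2↦3, 3↦2, 4↦4, 5↦2, 6↦3]  zeros at y ∈ {0, 1}
  x = 3: [0↦6, 1↦6, 2↦2, 3↦1, 4↦3, 5↦1, 6↦2]  zeros at y ∈ ∅
  x = 4: [0↦0, 1↦0, 2↦3, 3↦2, 4↦4, 5↦2, 6↦3]  zeros at y ∈ {0, 1}
  x = 5: [0↦3, 1↦3, 2↦6, 3↦5, 4↦0, 5↦5, 6↦6]  zeros at y ∈ {4}
  x = 6: [0↦1, 1↦1, 2↦4, 3↦3, 4↦5, 5↦3, 6↦4]  zeros at y ∈ ∅
Collecting zeros: affine points = {(1, 4), (2, 0), (2, 1), (4, 0), (4, 1), (5, 4)}.
Total count |C(F_7)_aff| = 6.


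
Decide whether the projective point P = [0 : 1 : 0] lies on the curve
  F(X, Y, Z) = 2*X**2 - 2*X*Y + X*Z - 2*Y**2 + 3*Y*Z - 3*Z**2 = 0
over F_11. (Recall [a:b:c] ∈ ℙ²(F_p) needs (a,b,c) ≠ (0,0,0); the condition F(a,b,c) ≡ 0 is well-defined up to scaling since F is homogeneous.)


F(0,1,0) ≡ 9 (mod 11); P is NOT on the curve.

Evaluate F(0, 1, 0) term-by-term (mod 11).
  2*X**2 ↦ 2·0·1·1 = 0
  -2*X*Y ↦ -2·0·1·1 = 0
  X*Z ↦ 1·0·1·0 = 0
  -2*Y**2 ↦ -2·1·1·1 = -2
  3*Y*Z ↦ 3·1·1·0 = 0
  -3*Z**2 ↦ -3·1·1·0 = 0
Sum: F(0, 1, 0) = (0) + (0) + (0) + (-2) + (0) + (0) = -2.
Reducing mod 11: -2 ≡ 9 (mod 11).
Since F(a, b, c) ≡ 9 ≠ 0 (mod 11), P does NOT lie on the curve.


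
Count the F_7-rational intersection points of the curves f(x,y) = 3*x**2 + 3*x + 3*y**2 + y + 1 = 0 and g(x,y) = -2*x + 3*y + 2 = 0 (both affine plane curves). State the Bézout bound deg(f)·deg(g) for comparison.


Common zeros: {(1, 0), (2, 3)}; count = 2; Bézout bound = 2.

deg(f) = 2, deg(g) = 1, so Bézout bound = 2.
Scan x ∈ F_7. For each x, list the y ∈ F_7 with f(x, y) ≡ 0 and those with g(x, y) ≡ 0 (mod 7); the common zeros in that column are the intersection.
  x = 0: f ≡ 0 at y ∈ ∅; g ≡ 0 at y ∈ {4}; common: ∅.
  x = 1: f ≡ 0 at y ∈ {0, 2}; g ≡ 0 at y ∈ {0}; common: {0}.
  x = 2: f ≡ 0 at y ∈ {3, 6}; g ≡ 0 at y ∈ {3}; common: {3}.
  x = 3: f ≡ 0 at y ∈ ∅; g ≡ 0 at y ∈ {6}; common: ∅.
  x = 4: f ≡ 0 at y ∈ {3, 6}; g ≡ 0 at y ∈ {2}; common: ∅.
  x = 5: f ≡ 0 at y ∈ {0, 2}; g ≡ 0 at y ∈ {5}; common: ∅.
  x = 6: f ≡ 0 at y ∈ ∅; g ≡ 0 at y ∈ {1}; common: ∅.
Collecting: common zeros = {(1, 0), (2, 3)}, so the count is 2.
Comparison with the Bézout bound: 2 ≤ 2 = deg(f)·deg(g), as expected for curves with no common component (the bound is attained).


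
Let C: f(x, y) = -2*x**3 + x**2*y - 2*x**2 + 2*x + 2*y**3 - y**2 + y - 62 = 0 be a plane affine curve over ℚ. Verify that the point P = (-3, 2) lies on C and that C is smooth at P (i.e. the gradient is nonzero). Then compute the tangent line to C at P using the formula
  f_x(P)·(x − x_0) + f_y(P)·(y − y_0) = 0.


Tangent line at P: -52*x + 30*y - 216 = 0.

Step 1: f(-3, 2) = 0, so P lies on C.
Step 2: partial derivatives
  f_x(x, y) = -6*x**2 + 2*x*y - 4*x + 2, f_y(x, y) = x**2 + 6*y**2 - 2*y + 1.
  f_x(P) = -52, f_y(P) = 30 (gradient nonzero, so P is smooth).
Step 3: tangent line at P: -52·(x − -3) + 30·(y − 2) = 0.
Expanding: -52*x + 30*y - 216 = 0.


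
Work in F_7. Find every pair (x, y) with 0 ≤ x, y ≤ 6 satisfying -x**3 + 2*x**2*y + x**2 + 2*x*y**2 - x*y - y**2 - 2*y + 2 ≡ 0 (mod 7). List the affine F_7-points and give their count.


Affine F_7-points: {(1, 4), (4, 5), (5, 0), (5, 3), (6, 6)}; count = 5.

For each of the 49 pairs (x, y) ∈ F_7², evaluate f(x, y) mod 7. Record the zeros.
  x = 0: [0↦2, 1↦6, 2↦1, 3↦1, 4↦6, 5↦2, 6↦3]  zeros at y ∈ ∅
  x = 1: [0↦2, 1↦2, 2↦4, 3↦1, 4↦0, 5↦1, 6↦4]  zeros at y ∈ {4}
  x = 2: [0↦5, 1↦5, 2↦4, 3↦2, 4↦6, 5↦2, 6↦4]  zeros at y ∈ ∅
  x = 3: [0↦5, 1↦2, 2↦2, 3↦5, 4↦4, 5↦6, 6↦4]  zeros at y ∈ ∅
  x = 4: [0↦3, 1↦1, 2↦6, 3↦4, 4↦2, 5↦0, 6↦5]  zeros at y ∈ {5}
  x = 5: [0↦0, 1↦3, 2↦3, 3↦0, 4↦1, 5↦6, 6↦1]  zeros at y ∈ {0, 3}
  x = 6: [0↦4, 1↦2, 2↦1, 3↦1, 4↦2, 5↦4, 6↦0]  zeros at y ∈ {6}
Collecting zeros: affine points = {(1, 4), (4, 5), (5, 0), (5, 3), (6, 6)}.
Total count |C(F_7)_aff| = 5.


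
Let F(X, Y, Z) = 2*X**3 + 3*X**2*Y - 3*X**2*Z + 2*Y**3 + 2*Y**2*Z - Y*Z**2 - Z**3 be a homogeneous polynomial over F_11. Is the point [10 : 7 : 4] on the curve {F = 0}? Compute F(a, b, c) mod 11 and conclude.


F(10,7,4) ≡ 7 (mod 11); P is NOT on the curve.

Evaluate F(10, 7, 4) term-by-term (mod 11).
  2*X**3 ↦ 2·1000·1·1 = 2000
  3*X**2*Y ↦ 3·100·7·1 = 2100
  -3*X**2*Z ↦ -3·100·1·4 = -1200
  2*Y**3 ↦ 2·1·343·1 = 686
  2*Y**2*Z ↦ 2·1·49·4 = 392
  -Y*Z**2 ↦ -1·1·7·16 = -112
  -Z**3 ↦ -1·1·1·64 = -64
Sum: F(10, 7, 4) = (2000) + (2100) + (-1200) + (686) + (392) + (-112) + (-64) = 3802.
Reducing mod 11: 3802 ≡ 7 (mod 11).
Since F(a, b, c) ≡ 7 ≠ 0 (mod 11), P does NOT lie on the curve.


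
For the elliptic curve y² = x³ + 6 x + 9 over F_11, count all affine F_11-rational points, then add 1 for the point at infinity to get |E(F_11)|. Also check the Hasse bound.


Affine points = {(0, 3), (0, 8), (1, 4), (1, 7), (4, 3), (4, 8), (7, 3), (7, 8), (9, 0)}; affine count = 9; |E(F_11)| = 10.

Discriminant check: Δ ∝ 4a³ + 27b² = 4·6³ + 27·9² = 4·216 + 27·81 ≡ 4 (mod 11). Nonzero ⇒ E is nonsingular.
For each x ∈ F_11, compute rhs = x³ + 6·x + 9 mod 11, then count y ∈ F_11 with y² ≡ rhs.
  x = 0: rhs = 9, matching y values: 3, 8 (2 points).
  x = 1: rhs = 5, matching y values: 4, 7 (2 points).
  x = 2: rhs = 7, matching y values: none (0 points).
  x = 3: rhs = 10, matching y values: none (0 points).
  x = 4: rhs = 9, matching y values: 3, 8 (2 points).
  x = 5: rhs = 10, matching y values: none (0 points).
  x = 6: rhs = 8, matching y values: none (0 points).
  x = 7: rhs = 9, matching y values: 3, 8 (2 points).
  x = 8: rhs = 8, matching y values: none (0 points).
  x = 9: rhs = 0, matching y values: 0 (1 points).
  x = 10: rhs = 2, matching y values: none (0 points).
Total affine count: 9.
Full point count |E(F_11)| = 9 + 1 = 10.
Hasse bound: |10 − (11+1)| = |-2| = 2 ≤ 2√11 ≈ 6.6332 ✓.


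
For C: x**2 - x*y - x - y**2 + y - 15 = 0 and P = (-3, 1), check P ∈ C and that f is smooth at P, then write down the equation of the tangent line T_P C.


Tangent line at P: -8*x + 2*y - 26 = 0.

Step 1: f(-3, 1) = 0, so P lies on C.
Step 2: partial derivatives
  f_x(x, y) = 2*x - y - 1, f_y(x, y) = -x - 2*y + 1.
  f_x(P) = -8, f_y(P) = 2 (gradient nonzero, so P is smooth).
Step 3: tangent line at P: -8·(x − -3) + 2·(y − 1) = 0.
Expanding: -8*x + 2*y - 26 = 0.


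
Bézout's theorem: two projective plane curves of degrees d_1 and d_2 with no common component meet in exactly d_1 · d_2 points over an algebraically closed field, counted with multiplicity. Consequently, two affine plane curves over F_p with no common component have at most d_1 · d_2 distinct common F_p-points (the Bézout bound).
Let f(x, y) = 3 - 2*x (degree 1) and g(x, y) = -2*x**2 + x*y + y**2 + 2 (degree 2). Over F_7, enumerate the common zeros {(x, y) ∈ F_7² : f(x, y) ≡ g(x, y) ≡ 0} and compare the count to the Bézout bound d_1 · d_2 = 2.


Common zeros: {(5, 1)}; count = 1; Bézout bound = 2.

deg(f) = 1, deg(g) = 2, so Bézout bound = 2.
Scan x ∈ F_7. For each x, list the y ∈ F_7 with f(x, y) ≡ 0 and those with g(x, y) ≡ 0 (mod 7); the common zeros in that column are the intersection.
  x = 0: f ≡ 0 at y ∈ ∅; g ≡ 0 at y ∈ ∅; common: ∅.
  x = 1: f ≡ 0 at y ∈ ∅; g ≡ 0 at y ∈ {0, 6}; common: ∅.
  x = 2: f ≡ 0 at y ∈ ∅; g ≡ 0 at y ∈ {6}; common: ∅.
  x = 3: f ≡ 0 at y ∈ ∅; g ≡ 0 at y ∈ ∅; common: ∅.
  x = 4: f ≡ 0 at y ∈ ∅; g ≡ 0 at y ∈ ∅; common: ∅.
  x = 5: f ≡ 0 at y ∈ {0, 1, 2, 3, 4, 5, 6}; g ≡ 0 at y ∈ {1}; common: {1}.
  x = 6: f ≡ 0 at y ∈ ∅; g ≡ 0 at y ∈ {0, 1}; common: ∅.
Collecting: common zeros = {(5, 1)}, so the count is 1.
Comparison with the Bézout bound: 1 ≤ 2 = deg(f)·deg(g), as expected for curves with no common component (the affine F_7-count falls short of the bound because intersections may lie at infinity, over extension fields, or carry multiplicity).


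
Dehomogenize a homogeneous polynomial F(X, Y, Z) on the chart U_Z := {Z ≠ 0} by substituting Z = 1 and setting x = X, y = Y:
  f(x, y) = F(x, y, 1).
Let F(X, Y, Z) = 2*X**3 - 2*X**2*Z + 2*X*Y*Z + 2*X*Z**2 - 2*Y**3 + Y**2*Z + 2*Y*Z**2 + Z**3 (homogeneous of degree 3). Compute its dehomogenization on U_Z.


f(x, y) = 2*x**3 - 2*x**2 + 2*x*y + 2*x - 2*y**3 + y**2 + 2*y + 1

On U_Z we set Z = 1. Each monomial c·X^i·Y^j·Z^k in F becomes c·x^i·y^j·1^k = c·x^i·y^j.
Substituting Z = 1: F(X, Y, 1) = 2*x**3 - 2*x**2 + 2*x*y + 2*x - 2*y**3 + y**2 + 2*y + 1.
Note: deg(f) ≤ deg(F) = 3; strict inequality happens when F is divisible by Z (lost terms).


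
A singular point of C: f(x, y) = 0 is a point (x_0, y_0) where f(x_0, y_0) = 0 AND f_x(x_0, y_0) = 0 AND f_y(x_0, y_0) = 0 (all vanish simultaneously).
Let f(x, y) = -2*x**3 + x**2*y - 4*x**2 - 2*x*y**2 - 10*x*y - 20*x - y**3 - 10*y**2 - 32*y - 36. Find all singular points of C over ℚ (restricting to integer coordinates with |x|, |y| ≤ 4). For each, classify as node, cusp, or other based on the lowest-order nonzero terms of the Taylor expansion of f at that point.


Singular points: {(-1, -3)}; classification: node.

Compute partial derivatives:
  f_x = -6*x**2 + 2*x*y - 8*x - 2*y**2 - 10*y - 20.
  f_y = x**2 - 4*x*y - 10*x - 3*y**2 - 20*y - 32.
Scan x_0 ∈ {−4, ..., 4}. For each x_0, f_y(x_0, y) is a polynomial in y; find its integer roots y ∈ {−4, ..., 4}, then test f_x and f at those candidates.
  x = -4: f_y(-4, y) = -3*y**2 - 4*y + 24; no integer root y with |y| ≤ 4.
  x = -3: f_y(-3, y) = -3*y**2 - 8*y + 7; no integer root y with |y| ≤ 4.
  x = -2: f_y(-2, y) = -3*y**2 - 12*y - 8; no integer root y with |y| ≤ 4.
  x = -1: f_y(-1, y) = -3*y**2 - 16*y - 21; vanishes at y ∈ {-3}. (-1, -3): f_x = 0, f = 0 — SINGULAR.
  x = 0: f_y(0, y) = -3*y**2 - 20*y - 32; vanishes at y ∈ {-4}. (0, -4): f_x = -12 ≠ 0.
  x = 1: f_y(1, y) = -3*y**2 - 24*y - 41; no integer root y with |y| ≤ 4.
  x = 2: f_y(2, y) = -3*y**2 - 28*y - 48; no integer root y with |y| ≤ 4.
  x = 3: f_y(3, y) = -3*y**2 - 32*y - 53; no integer root y with |y| ≤ 4.
  x = 4: f_y(4, y) = -3*y**2 - 36*y - 56; no integer root y with |y| ≤ 4.
Only singular point on the grid: (-1, -3).
Classify: substitute x = -1 + u, y = -3 + v and expand: f = -2*u**3 + u**2*v - u**2 - 2*u*v**2 - v**3 + v**2.
No constant or linear terms (consistent with a singular point). Quadratic part: -u**2 + v**2. Cubic part: -2*u**3 + u**2*v - 2*u*v**2 - v**3.
The quadratic part v**2 - u**2 = (v − u)(v + u) splits into two distinct linear factors, so there are two distinct tangent lines y − -3 = ±(x − -1) — this is a node (ordinary double point).
Classification: node.


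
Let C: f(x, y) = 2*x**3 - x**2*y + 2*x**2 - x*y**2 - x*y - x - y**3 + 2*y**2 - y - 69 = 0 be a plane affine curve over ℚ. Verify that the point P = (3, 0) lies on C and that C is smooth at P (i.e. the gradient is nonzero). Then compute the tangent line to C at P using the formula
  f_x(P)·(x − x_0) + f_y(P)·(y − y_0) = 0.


Tangent line at P: 65*x - 13*y - 195 = 0.

Step 1: f(3, 0) = 0, so P lies on C.
Step 2: partial derivatives
  f_x(x, y) = 6*x**2 - 2*x*y + 4*x - y**2 - y - 1, f_y(x, y) = -x**2 - 2*x*y - x - 3*y**2 + 4*y - 1.
  f_x(P) = 65, f_y(P) = -13 (gradient nonzero, so P is smooth).
Step 3: tangent line at P: 65·(x − 3) + -13·(y − 0) = 0.
Expanding: 65*x - 13*y - 195 = 0.


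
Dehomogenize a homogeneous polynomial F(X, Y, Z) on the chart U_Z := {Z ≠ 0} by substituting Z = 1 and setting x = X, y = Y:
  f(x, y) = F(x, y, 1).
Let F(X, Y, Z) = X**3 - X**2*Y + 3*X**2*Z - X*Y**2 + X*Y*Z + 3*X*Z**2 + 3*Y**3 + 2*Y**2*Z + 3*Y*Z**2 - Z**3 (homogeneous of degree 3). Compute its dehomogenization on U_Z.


f(x, y) = x**3 - x**2*y + 3*x**2 - x*y**2 + x*y + 3*x + 3*y**3 + 2*y**2 + 3*y - 1

On U_Z we set Z = 1. Each monomial c·X^i·Y^j·Z^k in F becomes c·x^i·y^j·1^k = c·x^i·y^j.
Substituting Z = 1: F(X, Y, 1) = x**3 - x**2*y + 3*x**2 - x*y**2 + x*y + 3*x + 3*y**3 + 2*y**2 + 3*y - 1.
Note: deg(f) ≤ deg(F) = 3; strict inequality happens when F is divisible by Z (lost terms).


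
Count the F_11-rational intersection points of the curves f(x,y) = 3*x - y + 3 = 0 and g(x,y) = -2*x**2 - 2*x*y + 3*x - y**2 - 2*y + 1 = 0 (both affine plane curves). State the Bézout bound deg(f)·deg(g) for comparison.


Common zeros: ∅; count = 0; Bézout bound = 2.

deg(f) = 1, deg(g) = 2, so Bézout bound = 2.
Scan x ∈ F_11. For each x, list the y ∈ F_11 with f(x, y) ≡ 0 and those with g(x, y) ≡ 0 (mod 11); the common zeros in that column are the intersection.
  x = 0: f ≡ 0 at y ∈ {3}; g ≡ 0 at y ∈ ∅; common: ∅.
  x = 1: f ≡ 0 at y ∈ {6}; g ≡ 0 at y ∈ ∅; common: ∅.
  x = 2: f ≡ 0 at y ∈ {9}; g ≡ 0 at y ∈ ∅; common: ∅.
  x = 3: f ≡ 0 at y ∈ {1}; g ≡ 0 at y ∈ ∅; common: ∅.
  x = 4: f ≡ 0 at y ∈ {4}; g ≡ 0 at y ∈ ∅; common: ∅.
  x = 5: f ≡ 0 at y ∈ {7}; g ≡ 0 at y ∈ ∅; common: ∅.
  x = 6: f ≡ 0 at y ∈ {10}; g ≡ 0 at y ∈ ∅; common: ∅.
  x = 7: f ≡ 0 at y ∈ {2}; g ≡ 0 at y ∈ ∅; common: ∅.
  x = 8: f ≡ 0 at y ∈ {5}; g ≡ 0 at y ∈ {2}; common: ∅.
  x = 9: f ≡ 0 at y ∈ {8}; g ≡ 0 at y ∈ ∅; common: ∅.
  x = 10: f ≡ 0 at y ∈ {0}; g ≡ 0 at y ∈ ∅; common: ∅.
Collecting: common zeros = ∅, so the count is 0.
Comparison with the Bézout bound: 0 ≤ 2 = deg(f)·deg(g), as expected for curves with no common component (the affine F_11-count falls short of the bound because intersections may lie at infinity, over extension fields, or carry multiplicity).


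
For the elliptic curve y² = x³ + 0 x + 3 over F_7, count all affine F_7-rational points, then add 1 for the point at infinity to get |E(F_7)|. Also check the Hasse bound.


Affine points = {(1, 2), (1, 5), (2, 2), (2, 5), (3, 3), (3, 4), (4, 2), (4, 5), (5, 3), (5, 4), (6, 3), (6, 4)}; affine count = 12; |E(F_7)| = 13.

Discriminant check: Δ ∝ 4a³ + 27b² = 4·0³ + 27·3² = 4·0 + 27·9 ≡ 5 (mod 7). Nonzero ⇒ E is nonsingular.
For each x ∈ F_7, compute rhs = x³ + 0·x + 3 mod 7, then count y ∈ F_7 with y² ≡ rhs.
  x = 0: rhs = 3, matching y values: none (0 points).
  x = 1: rhs = 4, matching y values: 2, 5 (2 points).
  x = 2: rhs = 4, matching y values: 2, 5 (2 points).
  x = 3: rhs = 2, matching y values: 3, 4 (2 points).
  x = 4: rhs = 4, matching y values: 2, 5 (2 points).
  x = 5: rhs = 2, matching y values: 3, 4 (2 points).
  x = 6: rhs = 2, matching y values: 3, 4 (2 points).
Total affine count: 12.
Full point count |E(F_7)| = 12 + 1 = 13.
Hasse bound: |13 − (7+1)| = |5| = 5 ≤ 2√7 ≈ 5.2915 ✓.


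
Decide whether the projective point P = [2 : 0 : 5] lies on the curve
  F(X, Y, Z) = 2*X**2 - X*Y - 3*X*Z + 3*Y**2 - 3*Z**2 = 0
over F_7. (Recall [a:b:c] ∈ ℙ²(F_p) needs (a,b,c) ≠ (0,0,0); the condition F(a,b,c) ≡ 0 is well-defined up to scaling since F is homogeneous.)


F(2,0,5) ≡ 1 (mod 7); P is NOT on the curve.

Evaluate F(2, 0, 5) term-by-term (mod 7).
  2*X**2 ↦ 2·4·1·1 = 8
  -X*Y ↦ -1·2·0·1 = 0
  -3*X*Z ↦ -3·2·1·5 = -30
  3*Y**2 ↦ 3·1·0·1 = 0
  -3*Z**2 ↦ -3·1·1·25 = -75
Sum: F(2, 0, 5) = (8) + (0) + (-30) + (0) + (-75) = -97.
Reducing mod 7: -97 ≡ 1 (mod 7).
Since F(a, b, c) ≡ 1 ≠ 0 (mod 7), P does NOT lie on the curve.


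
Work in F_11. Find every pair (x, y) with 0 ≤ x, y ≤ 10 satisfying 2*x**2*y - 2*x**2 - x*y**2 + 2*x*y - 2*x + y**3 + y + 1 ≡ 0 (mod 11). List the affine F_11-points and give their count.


Affine F_11-points: {(0, 2), (1, 2), (2, 0), (3, 1), (5, 9), (6, 7), (8, 0), (8, 9), (8, 10), (9, 7), (10, 10)}; count = 11.

For each of the 121 pairs (x, y) ∈ F_11², evaluate f(x, y) mod 11. Record the zeros.
  x = 0: [0↦1, 1↦3, 2↦0, 3↦9, 4↦3, 5↦10, 6↦3, 7↦10, 8↦4, 9↦2, 10↦10]  zeros at y ∈ {2}
  x = 1: [0↦8, 1↦2, 2↦0, 3↦8, 4↦10, 5↦1, 6↦9, 7↦7, 8↦1, 9↦8, 10↦1]  zeros at y ∈ {2}
  x = 2: [0↦0, 1↦1, 2↦4, 3↦4, 4↦7, 5↦8, 6↦2, 7↦6, 8↦4, 9↦2, 10↦6]  zeros at y ∈ {0}
  x = 3: [0↦10, 1↦0, 2↦1, 3↦8, 4↦5, 5↦9, 6↦4, 7↦7, 8↦2, 9↦6, 10↦3]  zeros at y ∈ {1}
  x = 4: [0↦5, 1↦10, 2↦2, 3↦9, 4↦4, 5↦4, 6↦4, 7↦10, 8↦6, 9↦9, 10↦3]  zeros at y ∈ ∅
  x = 5: [0↦7, 1↦9, 2↦7, 3↦7, 4↦4, 5↦4, 6↦2, 7↦4, 8↦5, 9↦0, 10↦6]  zeros at y ∈ {9}
  x = 6: [0↦5, 1↦8, 2↦5, 3↦2, 4↦5, 5↦9, 6↦9, 7↦0, 8↦10, 9↦1, 10↦1]  zeros at y ∈ {7}
  x = 7: [0↦10, 1↦7, 2↦7, 3↦5, 4↦7, 5↦8, 6↦3, 7↦9, 8↦10, 9↦1, 10↦10]  zeros at y ∈ ∅
  x = 8: [0↦0, 1↦6, 2↦2, 3↦5, 4↦10, 5↦1, 6↦6, 7↦9, 8↦5, 9↦0, 10↦0]  zeros at y ∈ {0, 9, 10}
  x = 9: [0↦8, 1↦5, 2↦1, 3↦2, 4↦3, 5↦10, 6↦7, 7↦0, 8↦6, 9↦9, 10↦4]  zeros at y ∈ {7}
  x = 10: [0↦1, 1↦4, 2↦4, 3↦7, 4↦8, 5↦2, 6↦6, 7↦4, 8↦2, 9↦6, 10↦0]  zeros at y ∈ {10}
Collecting zeros: affine points = {(0, 2), (1, 2), (2, 0), (3, 1), (5, 9), (6, 7), (8, 0), (8, 9), (8, 10), (9, 7), (10, 10)}.
Total count |C(F_11)_aff| = 11.


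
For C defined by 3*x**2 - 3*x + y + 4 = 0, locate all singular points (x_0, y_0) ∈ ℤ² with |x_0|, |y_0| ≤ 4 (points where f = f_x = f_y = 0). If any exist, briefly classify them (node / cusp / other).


No singular points in the scanned grid; C is smooth there.

Compute partial derivatives:
  f_x = 6*x - 3.
  f_y = 1.
f_y = 1 is a nonzero constant, so f_y never vanishes: no point (x, y) can satisfy f = f_x = f_y = 0. In particular no (x, y) ∈ {−4, ..., 4}² is singular; the curve is smooth.


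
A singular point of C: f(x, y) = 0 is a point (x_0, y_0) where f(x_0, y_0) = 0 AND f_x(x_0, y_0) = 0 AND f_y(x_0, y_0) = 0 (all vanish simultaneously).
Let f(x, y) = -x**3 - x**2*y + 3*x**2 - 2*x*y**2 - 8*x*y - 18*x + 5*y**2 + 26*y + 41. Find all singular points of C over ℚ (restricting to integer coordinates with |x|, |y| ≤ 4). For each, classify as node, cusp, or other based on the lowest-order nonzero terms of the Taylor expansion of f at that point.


Singular points: {(2, -3)}; classification: cusp.

Compute partial derivatives:
  f_x = -3*x**2 - 2*x*y + 6*x - 2*y**2 - 8*y - 18.
  f_y = -x**2 - 4*x*y - 8*x + 10*y + 26.
Scan x_0 ∈ {−4, ..., 4}. For each x_0, f_y(x_0, y) is a polynomial in y; find its integer roots y ∈ {−4, ..., 4}, then test f_x and f at those candidates.
  x = -4: f_y(-4, y) = 26*y + 42; no integer root y with |y| ≤ 4.
  x = -3: f_y(-3, y) = 22*y + 41; no integer root y with |y| ≤ 4.
  x = -2: f_y(-2, y) = 18*y + 38; no integer root y with |y| ≤ 4.
  x = -1: f_y(-1, y) = 14*y + 33; no integer root y with |y| ≤ 4.
  x = 0: f_y(0, y) = 10*y + 26; no integer root y with |y| ≤ 4.
  x = 1: f_y(1, y) = 6*y + 17; no integer root y with |y| ≤ 4.
  x = 2: f_y(2, y) = 2*y + 6; vanishes at y ∈ {-3}. (2, -3): f_x = 0, f = 0 — SINGULAR.
  x = 3: f_y(3, y) = -2*y - 7; no integer root y with |y| ≤ 4.
  x = 4: f_y(4, y) = -6*y - 22; no integer root y with |y| ≤ 4.
Only singular point on the grid: (2, -3).
Classify: substitute x = 2 + u, y = -3 + v and expand: f = -u**3 - u**2*v - 2*u*v**2 + v**2.
No constant or linear terms (consistent with a singular point). Quadratic part: v**2. Cubic part: -u**3 - u**2*v - 2*u*v**2.
The quadratic part v**2 is a perfect square, so there is a single (double) tangent line v = 0, i.e. y = -3. Restricting the cubic part to that line (v = 0) leaves -u**3 ≠ 0, so f is not divisible by v and the branch is v² ≈ u**3 to lowest order — this is a cusp.
Classification: cusp.


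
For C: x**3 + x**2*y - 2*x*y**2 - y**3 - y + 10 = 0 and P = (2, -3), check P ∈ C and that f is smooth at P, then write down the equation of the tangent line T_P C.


Tangent line at P: 36 - 18*x = 0.

Step 1: f(2, -3) = 0, so P lies on C.
Step 2: partial derivatives
  f_x(x, y) = 3*x**2 + 2*x*y - 2*y**2, f_y(x, y) = x**2 - 4*x*y - 3*y**2 - 1.
  f_x(P) = -18, f_y(P) = 0 (gradient nonzero, so P is smooth).
Step 3: tangent line at P: -18·(x − 2) + 0·(y − -3) = 0.
Expanding: 36 - 18*x = 0.


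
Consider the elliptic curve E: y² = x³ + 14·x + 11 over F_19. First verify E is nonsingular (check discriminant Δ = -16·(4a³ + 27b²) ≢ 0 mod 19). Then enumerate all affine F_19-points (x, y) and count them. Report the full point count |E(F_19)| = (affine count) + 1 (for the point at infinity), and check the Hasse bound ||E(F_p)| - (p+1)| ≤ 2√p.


Affine points = {(0, 7), (0, 12), (1, 8), (1, 11), (2, 3), (2, 16), (3, 2), (3, 17), (4, 6), (4, 13), (5, 4), (5, 15), (6, 8), (6, 11), (9, 7), (9, 12), (10, 7), (10, 12), (12, 8), (12, 11), (14, 5), (14, 14), (15, 9), (15, 10)}; affine count = 24; |E(F_19)| = 25.

Discriminant check: Δ ∝ 4a³ + 27b² = 4·14³ + 27·11² = 4·2744 + 27·121 ≡ 12 (mod 19). Nonzero ⇒ E is nonsingular.
For each x ∈ F_19, compute rhs = x³ + 14·x + 11 mod 19, then count y ∈ F_19 with y² ≡ rhs.
  x = 0: rhs = 11, matching y values: 7, 12 (2 points).
  x = 1: rhs = 7, matching y values: 8, 11 (2 points).
  x = 2: rhs = 9, matching y values: 3, 16 (2 points).
  x = 3: rhs = 4, matching y values: 2, 17 (2 points).
  x = 4: rhs = 17, matching y values: 6, 13 (2 points).
  x = 5: rhs = 16, matching y values: 4, 15 (2 points).
  x = 6: rhs = 7, matching y values: 8, 11 (2 points).
  x = 7: rhs = 15, matching y values: none (0 points).
  x = 8: rhs = 8, matching y values: none (0 points).
  x = 9: rhs = 11, matching y values: 7, 12 (2 points).
  x = 10: rhs = 11, matching y values: 7, 12 (2 points).
  x = 11: rhs = 14, matching y values: none (0 points).
  x = 12: rhs = 7, matching y values: 8, 11 (2 points).
  x = 13: rhs = 15, matching y values: none (0 points).
  x = 14: rhs = 6, matching y values: 5, 14 (2 points).
  x = 15: rhs = 5, matching y values: 9, 10 (2 points).
  x = 16: rhs = 18, matching y values: none (0 points).
  x = 17: rhs = 13, matching y values: none (0 points).
  x = 18: rhs = 15, matching y values: none (0 points).
Total affine count: 24.
Full point count |E(F_19)| = 24 + 1 = 25.
Hasse bound: |25 − (19+1)| = |5| = 5 ≤ 2√19 ≈ 8.7178 ✓.


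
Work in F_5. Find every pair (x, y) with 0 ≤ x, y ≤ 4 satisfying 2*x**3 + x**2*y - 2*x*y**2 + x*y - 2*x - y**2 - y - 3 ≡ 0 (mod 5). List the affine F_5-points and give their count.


Affine F_5-points: {(0, 1), (0, 3), (1, 1), (3, 0), (3, 3)}; count = 5.

For each of the 25 pairs (x, y) ∈ F_5², evaluate f(x, y) mod 5. Record the zeros.
  x = 0: [0↦2, 1↦0, 2↦1, 3↦0, 4↦2]  zeros at y ∈ {1, 3}
  x = 1: [0↦2, 1↦0, 2↦2, 3↦3, 4↦3]  zeros at y ∈ {1}
  x = 2: [0↦4, 1↦4, 2↦4, 3↦4, 4↦4]  zeros at y ∈ ∅
  x = 3: [0↦0, 1↦4, 2↦4, 3↦0, 4↦2]  zeros at y ∈ {0, 3}
  x = 4: [0↦2, 1↦2, 2↦4, 3↦3, 4↦4]  zeros at y ∈ ∅
Collecting zeros: affine points = {(0, 1), (0, 3), (1, 1), (3, 0), (3, 3)}.
Total count |C(F_5)_aff| = 5.


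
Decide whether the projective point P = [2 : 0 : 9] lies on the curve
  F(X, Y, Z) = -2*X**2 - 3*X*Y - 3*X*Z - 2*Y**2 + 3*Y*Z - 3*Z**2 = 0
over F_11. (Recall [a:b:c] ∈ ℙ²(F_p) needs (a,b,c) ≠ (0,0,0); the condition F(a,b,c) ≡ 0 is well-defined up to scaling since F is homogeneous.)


F(2,0,9) ≡ 3 (mod 11); P is NOT on the curve.

Evaluate F(2, 0, 9) term-by-term (mod 11).
  -2*X**2 ↦ -2·4·1·1 = -8
  -3*X*Y ↦ -3·2·0·1 = 0
  -3*X*Z ↦ -3·2·1·9 = -54
  -2*Y**2 ↦ -2·1·0·1 = 0
  3*Y*Z ↦ 3·1·0·9 = 0
  -3*Z**2 ↦ -3·1·1·81 = -243
Sum: F(2, 0, 9) = (-8) + (0) + (-54) + (0) + (0) + (-243) = -305.
Reducing mod 11: -305 ≡ 3 (mod 11).
Since F(a, b, c) ≡ 3 ≠ 0 (mod 11), P does NOT lie on the curve.


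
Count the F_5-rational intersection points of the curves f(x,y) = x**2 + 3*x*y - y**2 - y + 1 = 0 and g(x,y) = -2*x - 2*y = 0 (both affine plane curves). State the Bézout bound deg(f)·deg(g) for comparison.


Common zeros: ∅; count = 0; Bézout bound = 2.

deg(f) = 2, deg(g) = 1, so Bézout bound = 2.
Scan x ∈ F_5. For each x, list the y ∈ F_5 with f(x, y) ≡ 0 and those with g(x, y) ≡ 0 (mod 5); the common zeros in that column are the intersection.
  x = 0: f ≡ 0 at y ∈ {2}; g ≡ 0 at y ∈ {0}; common: ∅.
  x = 1: f ≡ 0 at y ∈ ∅; g ≡ 0 at y ∈ {4}; common: ∅.
  x = 2: f ≡ 0 at y ∈ {0}; g ≡ 0 at y ∈ {3}; common: ∅.
  x = 3: f ≡ 0 at y ∈ {0, 3}; g ≡ 0 at y ∈ {2}; common: ∅.
  x = 4: f ≡ 0 at y ∈ {2, 4}; g ≡ 0 at y ∈ {1}; common: ∅.
Collecting: common zeros = ∅, so the count is 0.
Comparison with the Bézout bound: 0 ≤ 2 = deg(f)·deg(g), as expected for curves with no common component (the affine F_5-count falls short of the bound because intersections may lie at infinity, over extension fields, or carry multiplicity).


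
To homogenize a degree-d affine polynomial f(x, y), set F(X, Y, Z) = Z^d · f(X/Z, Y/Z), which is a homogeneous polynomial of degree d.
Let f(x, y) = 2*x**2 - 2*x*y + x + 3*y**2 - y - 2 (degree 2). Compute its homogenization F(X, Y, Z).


F(X, Y, Z) = 2*X**2 - 2*X*Y + X*Z + 3*Y**2 - Y*Z - 2*Z**2

deg(f) = 2.
Substitute x = X/Z, y = Y/Z into f, then multiply by Z^2.
  monomial 2·x^2·y^0 ↦ 2·X^2·Y^0·Z^0.
  monomial -2·x^1·y^1 ↦ -2·X^1·Y^1·Z^0.
  monomial 1·x^1·y^0 ↦ 1·X^1·Y^0·Z^1.
  monomial 3·x^0·y^2 ↦ 3·X^0·Y^2·Z^0.
  monomial -1·x^0·y^1 ↦ -1·X^0·Y^1·Z^1.
  monomial -2·x^0·y^0 ↦ -2·X^0·Y^0·Z^2.
Collecting: F(X, Y, Z) = 2*X**2 - 2*X*Y + X*Z + 3*Y**2 - Y*Z - 2*Z**2.


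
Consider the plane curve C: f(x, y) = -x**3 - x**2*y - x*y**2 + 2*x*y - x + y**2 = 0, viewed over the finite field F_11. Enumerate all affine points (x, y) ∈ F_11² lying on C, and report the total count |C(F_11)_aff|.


Affine F_11-points: {(0, 0), (1, 2), (2, 1), (2, 10), (3, 2), (5, 2), (5, 8), (8, 5), (8, 7), (10, 3), (10, 4)}; count = 11.

For each of the 121 pairs (x, y) ∈ F_11², evaluate f(x, y) mod 11. Record the zeros.
  x = 0: [0↦0, 1↦1, 2↦4, 3↦9, 4↦5, 5↦3, 6↦3, 7↦5, 8↦9, 9↦4, 10↦1]  zeros at y ∈ {0}
  x = 1: [0↦9, 1↦10, 2↦0, 3↦1, 4↦2, 5↦3, 6↦4, 7↦5, 8↦6, 9↦7, 10↦8]  zeros at y ∈ {2}
  x = 2: [0↦1, 1↦0, 2↦8, 3↦3, 4↦7, 5↦9, 6↦9, 7↦7, 8↦3, 9↦8, 10↦0]  zeros at y ∈ {1, 10}
  x = 3: [0↦3, 1↦9, 2↦0, 3↦9, 4↦3, 5↦4, 6↦1, 7↦5, 8↦5, 9↦1, 10↦4]  zeros at y ∈ {2}
  x = 4: [0↦9, 1↦9, 2↦3, 3↦2, 4↦6, 5↦4, 6↦7, 7↦4, 8↦6, 9↦2, 10↦3]  zeros at y ∈ ∅
  x = 5: [0↦2, 1↦5, 2↦0, 3↦9, 4↦10, 5↦3, 6↦10, 7↦9, 8↦0, 9↦5, 10↦2]  zeros at y ∈ {2, 8}
  x = 6: [0↦9, 1↦2, 2↦7, 3↦2, 4↦9, 5↦6, 6↦4, 7↦3, 8↦3, 9↦4, 10↦6]  zeros at y ∈ ∅
  x = 7: [0↦2, 1↦5, 2↦7, 3↦8, 4↦8, 5↦7, 6↦5, 7↦2, 8↦9, 9↦4, 10↦9]  zeros at y ∈ ∅
  x = 8: [0↦8, 1↦8, 2↦5, 3↦10, 4↦1, 5↦0, 6↦7, 7↦0, 8↦1, 9↦10, 10↦5]  zeros at y ∈ {5, 7}
  x = 9: [0↦10, 1↦5, 2↦6, 3↦2, 4↦4, 5↦1, 6↦4, 7↦2, 8↦6, 9↦5, 10↦10]  zeros at y ∈ ∅
  x = 10: [0↦2, 1↦1, 2↦4, 3↦0, 4↦0, 5↦4, 6↦1, 7↦2, 8↦7, 9↦5, 10↦7]  zeros at y ∈ {3, 4}
Collecting zeros: affine points = {(0, 0), (1, 2), (2, 1), (2, 10), (3, 2), (5, 2), (5, 8), (8, 5), (8, 7), (10, 3), (10, 4)}.
Total count |C(F_11)_aff| = 11.


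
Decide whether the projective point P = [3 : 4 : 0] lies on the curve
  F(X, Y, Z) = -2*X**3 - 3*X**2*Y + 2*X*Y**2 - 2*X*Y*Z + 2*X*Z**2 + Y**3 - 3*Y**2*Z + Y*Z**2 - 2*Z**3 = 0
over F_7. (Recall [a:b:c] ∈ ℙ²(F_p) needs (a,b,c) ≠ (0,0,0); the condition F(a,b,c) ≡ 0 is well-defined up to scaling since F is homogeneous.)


F(3,4,0) ≡ 5 (mod 7); P is NOT on the curve.

Evaluate F(3, 4, 0) term-by-term (mod 7).
  -2*X**3 ↦ -2·27·1·1 = -54
  -3*X**2*Y ↦ -3·9·4·1 = -108
  2*X*Y**2 ↦ 2·3·16·1 = 96
  -2*X*Y*Z ↦ -2·3·4·0 = 0
  2*X*Z**2 ↦ 2·3·1·0 = 0
  Y**3 ↦ 1·1·64·1 = 64
  -3*Y**2*Z ↦ -3·1·16·0 = 0
  Y*Z**2 ↦ 1·1·4·0 = 0
  -2*Z**3 ↦ -2·1·1·0 = 0
Sum: F(3, 4, 0) = (-54) + (-108) + (96) + (0) + (0) + (64) + (0) + (0) + (0) = -2.
Reducing mod 7: -2 ≡ 5 (mod 7).
Since F(a, b, c) ≡ 5 ≠ 0 (mod 7), P does NOT lie on the curve.


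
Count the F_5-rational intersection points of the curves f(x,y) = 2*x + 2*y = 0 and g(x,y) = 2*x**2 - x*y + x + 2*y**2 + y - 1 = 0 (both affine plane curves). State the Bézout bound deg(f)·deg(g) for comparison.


Common zeros: ∅; count = 0; Bézout bound = 2.

deg(f) = 1, deg(g) = 2, so Bézout bound = 2.
Scan x ∈ F_5. For each x, list the y ∈ F_5 with f(x, y) ≡ 0 and those with g(x, y) ≡ 0 (mod 5); the common zeros in that column are the intersection.
  x = 0: f ≡ 0 at y ∈ {0}; g ≡ 0 at y ∈ {3, 4}; common: ∅.
  x = 1: f ≡ 0 at y ∈ {4}; g ≡ 0 at y ∈ {2, 3}; common: ∅.
  x = 2: f ≡ 0 at y ∈ {3}; g ≡ 0 at y ∈ {1, 2}; common: ∅.
  x = 3: f ≡ 0 at y ∈ {2}; g ≡ 0 at y ∈ {0, 1}; common: ∅.
  x = 4: f ≡ 0 at y ∈ {1}; g ≡ 0 at y ∈ {0, 4}; common: ∅.
Collecting: common zeros = ∅, so the count is 0.
Comparison with the Bézout bound: 0 ≤ 2 = deg(f)·deg(g), as expected for curves with no common component (the affine F_5-count falls short of the bound because intersections may lie at infinity, over extension fields, or carry multiplicity).


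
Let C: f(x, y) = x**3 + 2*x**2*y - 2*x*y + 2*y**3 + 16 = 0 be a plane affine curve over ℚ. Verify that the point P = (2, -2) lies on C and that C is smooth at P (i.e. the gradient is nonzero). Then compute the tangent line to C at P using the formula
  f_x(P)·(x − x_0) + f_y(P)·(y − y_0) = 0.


Tangent line at P: 28*y + 56 = 0.

Step 1: f(2, -2) = 0, so P lies on C.
Step 2: partial derivatives
  f_x(x, y) = 3*x**2 + 4*x*y - 2*y, f_y(x, y) = 2*x**2 - 2*x + 6*y**2.
  f_x(P) = 0, f_y(P) = 28 (gradient nonzero, so P is smooth).
Step 3: tangent line at P: 0·(x − 2) + 28·(y − -2) = 0.
Expanding: 28*y + 56 = 0.


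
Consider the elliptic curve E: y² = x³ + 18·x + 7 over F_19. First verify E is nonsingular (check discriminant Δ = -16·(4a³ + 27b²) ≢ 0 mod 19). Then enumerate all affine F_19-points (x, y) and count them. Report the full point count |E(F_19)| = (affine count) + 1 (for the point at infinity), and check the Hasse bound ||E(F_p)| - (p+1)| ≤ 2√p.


Affine points = {(0, 8), (0, 11), (1, 8), (1, 11), (7, 1), (7, 18), (8, 6), (8, 13), (9, 9), (9, 10), (10, 3), (10, 16), (11, 4), (11, 15), (13, 5), (13, 14), (14, 1), (14, 18), (15, 2), (15, 17), (17, 1), (17, 18), (18, 8), (18, 11)}; affine count = 24; |E(F_19)| = 25.

Discriminant check: Δ ∝ 4a³ + 27b² = 4·18³ + 27·7² = 4·5832 + 27·49 ≡ 8 (mod 19). Nonzero ⇒ E is nonsingular.
For each x ∈ F_19, compute rhs = x³ + 18·x + 7 mod 19, then count y ∈ F_19 with y² ≡ rhs.
  x = 0: rhs = 7, matching y values: 8, 11 (2 points).
  x = 1: rhs = 7, matching y values: 8, 11 (2 points).
  x = 2: rhs = 13, matching y values: none (0 points).
  x = 3: rhs = 12, matching y values: none (0 points).
  x = 4: rhs = 10, matching y values: none (0 points).
  x = 5: rhs = 13, matching y values: none (0 points).
  x = 6: rhs = 8, matching y values: none (0 points).
  x = 7: rhs = 1, matching y values: 1, 18 (2 points).
  x = 8: rhs = 17, matching y values: 6, 13 (2 points).
  x = 9: rhs = 5, matching y values: 9, 10 (2 points).
  x = 10: rhs = 9, matching y values: 3, 16 (2 points).
  x = 11: rhs = 16, matching y values: 4, 15 (2 points).
  x = 12: rhs = 13, matching y values: none (0 points).
  x = 13: rhs = 6, matching y values: 5, 14 (2 points).
  x = 14: rhs = 1, matching y values: 1, 18 (2 points).
  x = 15: rhs = 4, matching y values: 2, 17 (2 points).
  x = 16: rhs = 2, matching y values: none (0 points).
  x = 17: rhs = 1, matching y values: 1, 18 (2 points).
  x = 18: rhs = 7, matching y values: 8, 11 (2 points).
Total affine count: 24.
Full point count |E(F_19)| = 24 + 1 = 25.
Hasse bound: |25 − (19+1)| = |5| = 5 ≤ 2√19 ≈ 8.7178 ✓.


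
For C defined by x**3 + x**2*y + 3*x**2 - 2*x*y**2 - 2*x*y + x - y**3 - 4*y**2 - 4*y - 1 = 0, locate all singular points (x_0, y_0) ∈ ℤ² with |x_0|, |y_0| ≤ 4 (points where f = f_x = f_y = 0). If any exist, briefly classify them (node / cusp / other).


Singular points: {(-1, -1)}; classification: node.

Compute partial derivatives:
  f_x = 3*x**2 + 2*x*y + 6*x - 2*y**2 - 2*y + 1.
  f_y = x**2 - 4*x*y - 2*x - 3*y**2 - 8*y - 4.
Scan x_0 ∈ {−4, ..., 4}. For each x_0, f_y(x_0, y) is a polynomial in y; find its integer roots y ∈ {−4, ..., 4}, then test f_x and f at those candidates.
  x = -4: f_y(-4, y) = -3*y**2 + 8*y + 20; no integer root y with |y| ≤ 4.
  x = -3: f_y(-3, y) = -3*y**2 + 4*y + 11; no integer root y with |y| ≤ 4.
  x = -2: f_y(-2, y) = 4 - 3*y**2; no integer root y with |y| ≤ 4.
  x = -1: f_y(-1, y) = -3*y**2 - 4*y - 1; vanishes at y ∈ {-1}. (-1, -1): f_x = 0, f = 0 — SINGULAR.
  x = 0: f_y(0, y) = -3*y**2 - 8*y - 4; vanishes at y ∈ {-2}. (0, -2): f_x = -3 ≠ 0.
  x = 1: f_y(1, y) = -3*y**2 - 12*y - 5; no integer root y with |y| ≤ 4.
  x = 2: f_y(2, y) = -3*y**2 - 16*y - 4; no integer root y with |y| ≤ 4.
  x = 3: f_y(3, y) = -3*y**2 - 20*y - 1; no integer root y with |y| ≤ 4.
  x = 4: f_y(4, y) = -3*y**2 - 24*y + 4; no integer root y with |y| ≤ 4.
Only singular point on the grid: (-1, -1).
Classify: substitute x = -1 + u, y = -1 + v and expand: f = u**3 + u**2*v - u**2 - 2*u*v**2 - v**3 + v**2.
No constant or linear terms (consistent with a singular point). Quadratic part: -u**2 + v**2. Cubic part: u**3 + u**2*v - 2*u*v**2 - v**3.
The quadratic part v**2 - u**2 = (v − u)(v + u) splits into two distinct linear factors, so there are two distinct tangent lines y − -1 = ±(x − -1) — this is a node (ordinary double point).
Classification: node.


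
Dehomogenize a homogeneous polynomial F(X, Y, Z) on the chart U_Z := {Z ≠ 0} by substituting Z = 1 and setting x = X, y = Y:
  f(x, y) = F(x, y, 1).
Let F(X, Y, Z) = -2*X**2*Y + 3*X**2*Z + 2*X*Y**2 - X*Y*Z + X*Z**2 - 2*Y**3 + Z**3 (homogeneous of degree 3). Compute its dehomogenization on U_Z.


f(x, y) = -2*x**2*y + 3*x**2 + 2*x*y**2 - x*y + x - 2*y**3 + 1

On U_Z we set Z = 1. Each monomial c·X^i·Y^j·Z^k in F becomes c·x^i·y^j·1^k = c·x^i·y^j.
Substituting Z = 1: F(X, Y, 1) = -2*x**2*y + 3*x**2 + 2*x*y**2 - x*y + x - 2*y**3 + 1.
Note: deg(f) ≤ deg(F) = 3; strict inequality happens when F is divisible by Z (lost terms).


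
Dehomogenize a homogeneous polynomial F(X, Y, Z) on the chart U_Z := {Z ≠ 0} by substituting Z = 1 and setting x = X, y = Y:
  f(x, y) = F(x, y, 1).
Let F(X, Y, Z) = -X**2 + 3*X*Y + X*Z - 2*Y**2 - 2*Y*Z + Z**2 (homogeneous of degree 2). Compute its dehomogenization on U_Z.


f(x, y) = -x**2 + 3*x*y + x - 2*y**2 - 2*y + 1

On U_Z we set Z = 1. Each monomial c·X^i·Y^j·Z^k in F becomes c·x^i·y^j·1^k = c·x^i·y^j.
Substituting Z = 1: F(X, Y, 1) = -x**2 + 3*x*y + x - 2*y**2 - 2*y + 1.
Note: deg(f) ≤ deg(F) = 2; strict inequality happens when F is divisible by Z (lost terms).


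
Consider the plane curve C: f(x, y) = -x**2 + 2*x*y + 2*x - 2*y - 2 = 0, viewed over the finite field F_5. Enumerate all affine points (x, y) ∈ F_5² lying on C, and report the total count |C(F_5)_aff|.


Affine F_5-points: {(0, 4), (2, 1), (3, 0), (4, 0)}; count = 4.

For each of the 25 pairs (x, y) ∈ F_5², evaluate f(x, y) mod 5. Record the zeros.
  x = 0: [0↦3, 1↦1, 2↦4, 3↦2, 4↦0]  zeros at y ∈ {4}
  x = 1: [0↦4, 1↦4, 2↦4, 3↦4, 4↦4]  zeros at y ∈ ∅
  x = 2: [0↦3, 1↦0, 2↦2, 3↦4, 4↦1]  zeros at y ∈ {1}
  x = 3: [0↦0, 1↦4, 2↦3, 3↦2, 4↦1]  zeros at y ∈ {0}
  x = 4: [0↦0, 1↦1, 2↦2, 3↦3, 4↦4]  zeros at y ∈ {0}
Collecting zeros: affine points = {(0, 4), (2, 1), (3, 0), (4, 0)}.
Total count |C(F_5)_aff| = 4.
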